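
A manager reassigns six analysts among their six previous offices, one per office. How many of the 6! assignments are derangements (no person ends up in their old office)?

265

The number of derangements of 6 is !6 = Σ_{k=0}^{6} (-1)^k·6!/k!
= 6! - 6!/1! + 6!/2! - 6!/3! + 6!/4! - 6!/5! + 6!/6!
= 720 - 720 + 360 - 120 + 30 - 6 + 1
= 265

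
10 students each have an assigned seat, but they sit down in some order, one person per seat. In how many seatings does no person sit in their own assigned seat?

1334961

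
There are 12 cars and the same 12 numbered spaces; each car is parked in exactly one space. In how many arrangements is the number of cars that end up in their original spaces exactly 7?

Pick the 7 fixed positions: C(12,7) = 792 ways.
The other 5 form a derangement: !5 = 44.
Total: 792 × 44 = 34848.

34848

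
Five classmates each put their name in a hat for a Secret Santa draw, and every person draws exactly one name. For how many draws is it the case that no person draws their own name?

44

The subfactorial !5 = [5!/e] (nearest integer).
5! = 120, and 120/e ≈ 44.15, so !5 = 44.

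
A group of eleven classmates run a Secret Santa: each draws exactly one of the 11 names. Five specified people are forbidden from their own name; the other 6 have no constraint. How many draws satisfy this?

Let A_j be the event that the j-th constrained one is fixed. By inclusion-exclusion over the 5 events:
Σ_{j=0}^{5} (-1)^j C(5,j)(11-j)!
= C(5,0)·11! - C(5,1)·10! + C(5,2)·9! - C(5,3)·8! + C(5,4)·7! - C(5,5)·6!
= 39916800 - 18144000 + 3628800 - 403200 + 25200 - 720
= 25022880

25022880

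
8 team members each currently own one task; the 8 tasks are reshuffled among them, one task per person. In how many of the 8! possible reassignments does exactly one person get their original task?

Pick the single fixed position: C(8,1) = 8 ways.
The remaining 7 must be deranged: !7 = 1854.
Total: 8 × 1854 = 14832.

14832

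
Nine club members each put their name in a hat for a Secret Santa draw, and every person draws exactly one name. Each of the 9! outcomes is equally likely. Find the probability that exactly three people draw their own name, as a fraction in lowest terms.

Favorable outcomes: C(9,3)·!6 = 84·265 = 22260.
Total outcomes: 9! = 362880.
Probability = 22260/362880 = 53/864.

53/864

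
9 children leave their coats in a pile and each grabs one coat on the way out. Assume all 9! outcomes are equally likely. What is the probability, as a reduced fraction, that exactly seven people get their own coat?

Favorable outcomes: C(9,7)·!2 = 36·1 = 36.
Total outcomes: 9! = 362880.
Probability = 36/362880 = 1/10080.

1/10080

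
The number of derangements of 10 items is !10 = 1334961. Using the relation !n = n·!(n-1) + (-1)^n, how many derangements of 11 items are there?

!11 = 11·1334961 - 1 = 14684570.

14684570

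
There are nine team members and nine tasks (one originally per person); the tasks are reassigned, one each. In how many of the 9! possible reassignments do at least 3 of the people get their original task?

# with exactly i fixed is C(9,i)·!(9-i); sum over i=3..9:
  i=3: C(9,3)·!6 = 84·265 = 22260
  i=4: C(9,4)·!5 = 126·44 = 5544
  i=5: C(9,5)·!4 = 126·9 = 1134
  i=6: C(9,6)·!3 = 84·2 = 168
  i=7: C(9,7)·!2 = 36·1 = 36
  i=8: C(9,8)·!1 = 9·0 = 0
  i=9: C(9,9)·!0 = 1·1 = 1
Total = 29143.

29143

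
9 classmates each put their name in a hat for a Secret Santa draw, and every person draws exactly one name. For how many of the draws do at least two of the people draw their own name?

95887

# with exactly i fixed is C(9,i)·!(9-i); sum over i=2..9:
  i=2: C(9,2)·!7 = 36·1854 = 66744
  i=3: C(9,3)·!6 = 84·265 = 22260
  i=4: C(9,4)·!5 = 126·44 = 5544
  i=5: C(9,5)·!4 = 126·9 = 1134
  i=6: C(9,6)·!3 = 84·2 = 168
  i=7: C(9,7)·!2 = 36·1 = 36
  i=8: C(9,8)·!1 = 9·0 = 0
  i=9: C(9,9)·!0 = 1·1 = 1
Total = 95887.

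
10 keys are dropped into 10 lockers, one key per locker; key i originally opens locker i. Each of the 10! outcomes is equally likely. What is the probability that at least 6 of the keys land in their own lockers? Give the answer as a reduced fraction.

17/28350

Favorable outcomes: Σ_{i≥6} C(10,i)·!(10-i) = 210·9 + 120·2 + 45·1 + 10·0 + 1·1 = 2176.
Total outcomes: 10! = 3628800.
Probability = 2176/3628800 = 17/28350.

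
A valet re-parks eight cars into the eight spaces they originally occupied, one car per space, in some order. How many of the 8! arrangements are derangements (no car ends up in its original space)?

!8 is the nearest integer to 8!/e.
8! = 40320, and 40320/e ≈ 14832.90, so !8 = 14833.

14833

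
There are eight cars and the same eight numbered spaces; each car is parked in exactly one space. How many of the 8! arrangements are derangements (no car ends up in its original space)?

The number of derangements of 8 is !8 = Σ_{k=0}^{8} (-1)^k·8!/k!
= 8! - 8!/1! + 8!/2! - 8!/3! + 8!/4! - 8!/5! + 8!/6! - 8!/7! + 8!/8!
= 40320 - 40320 + 20160 - 6720 + 1680 - 336 + 56 - 8 + 1
= 14833

14833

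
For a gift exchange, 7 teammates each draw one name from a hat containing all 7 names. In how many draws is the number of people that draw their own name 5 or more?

22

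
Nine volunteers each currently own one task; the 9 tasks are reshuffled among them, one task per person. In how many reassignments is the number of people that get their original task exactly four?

5544

Choose which 4 of the 9 are fixed: C(9,4) = 126.
The other 5 form a derangement: !5 = 44.
Total: 126 × 44 = 5544.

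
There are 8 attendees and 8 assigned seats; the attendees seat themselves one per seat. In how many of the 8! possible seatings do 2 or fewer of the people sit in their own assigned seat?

37085

Sum C(8,i)·!(8-i) for i = 0..2:
  i=0: C(8,0)·!8 = 1·14833 = 14833
  i=1: C(8,1)·!7 = 8·1854 = 14832
  i=2: C(8,2)·!6 = 28·265 = 7420
Total = 37085.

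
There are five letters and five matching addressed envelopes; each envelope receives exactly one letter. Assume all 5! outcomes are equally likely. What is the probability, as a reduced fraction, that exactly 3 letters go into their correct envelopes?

1/12

Favorable outcomes: C(5,3)·!2 = 10·1 = 10.
Total outcomes: 5! = 120.
Probability = 10/120 = 1/12.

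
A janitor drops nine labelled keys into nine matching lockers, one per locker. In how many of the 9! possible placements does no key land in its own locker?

Recurrence: !9 = 9·!8 + (-1)^9.
!9 = 9·14833 - 1 = 133496

133496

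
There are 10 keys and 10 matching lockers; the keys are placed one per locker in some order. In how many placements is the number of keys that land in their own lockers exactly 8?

45

Pick the 8 fixed positions: C(10,8) = 45 ways.
The other 2 form a derangement: !2 = 1.
Total: 45 × 1 = 45.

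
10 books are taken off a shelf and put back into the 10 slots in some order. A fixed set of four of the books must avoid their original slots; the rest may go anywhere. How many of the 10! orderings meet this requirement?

2399760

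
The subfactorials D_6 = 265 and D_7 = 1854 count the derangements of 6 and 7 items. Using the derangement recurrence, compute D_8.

14833

D_8 = (8-1)·(D_7 + D_6) = 7·(1854 + 265) = 7·2119 = 14833.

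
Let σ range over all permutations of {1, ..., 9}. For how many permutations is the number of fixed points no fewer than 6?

205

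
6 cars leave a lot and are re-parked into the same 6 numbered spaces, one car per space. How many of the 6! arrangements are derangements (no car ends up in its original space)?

By inclusion-exclusion, !6 = Σ (-1)^k · 6!/k! for k=0..6
= 6! - 6!/1! + 6!/2! - 6!/3! + 6!/4! - 6!/5! + 6!/6!
= 720 - 720 + 360 - 120 + 30 - 6 + 1
= 265

265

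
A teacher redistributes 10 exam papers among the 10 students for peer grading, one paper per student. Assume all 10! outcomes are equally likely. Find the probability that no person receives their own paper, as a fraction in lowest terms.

Favorable outcomes: !10 = 1334961.
Total outcomes: 10! = 3628800.
Probability = 1334961/3628800 = 16481/44800.

16481/44800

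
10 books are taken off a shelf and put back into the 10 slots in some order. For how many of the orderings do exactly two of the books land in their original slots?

667485

Choose which 2 of the 10 are fixed: C(10,2) = 45.
The remaining 8 must be deranged: !8 = 14833.
Total: 45 × 14833 = 667485.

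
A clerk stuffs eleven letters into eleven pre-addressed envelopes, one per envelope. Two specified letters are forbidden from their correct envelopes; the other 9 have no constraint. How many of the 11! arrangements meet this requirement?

Let A_j be the event that the j-th constrained one is fixed. By inclusion-exclusion over the 2 events:
Σ_{j=0}^{2} (-1)^j C(2,j)(11-j)!
= C(2,0)·11! - C(2,1)·10! + C(2,2)·9!
= 39916800 - 7257600 + 362880
= 33022080

33022080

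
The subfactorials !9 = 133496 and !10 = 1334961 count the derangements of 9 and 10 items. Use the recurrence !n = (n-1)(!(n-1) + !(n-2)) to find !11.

14684570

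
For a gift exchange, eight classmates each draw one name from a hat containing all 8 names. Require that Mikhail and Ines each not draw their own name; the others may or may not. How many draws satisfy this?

30960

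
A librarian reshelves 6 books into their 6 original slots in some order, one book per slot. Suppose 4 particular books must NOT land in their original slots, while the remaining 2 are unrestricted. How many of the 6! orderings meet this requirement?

362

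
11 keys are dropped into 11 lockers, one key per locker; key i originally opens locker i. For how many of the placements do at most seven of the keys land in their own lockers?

# with exactly i fixed is C(11,i)·!(11-i); sum over i=0..7:
  i=0: C(11,0)·!11 = 1·14684570 = 14684570
  i=1: C(11,1)·!10 = 11·1334961 = 14684571
  i=2: C(11,2)·!9 = 55·133496 = 7342280
  i=3: C(11,3)·!8 = 165·14833 = 2447445
  i=4: C(11,4)·!7 = 330·1854 = 611820
  i=5: C(11,5)·!6 = 462·265 = 122430
  i=6: C(11,6)·!5 = 462·44 = 20328
  i=7: C(11,7)·!4 = 330·9 = 2970
Total = 39916414.

39916414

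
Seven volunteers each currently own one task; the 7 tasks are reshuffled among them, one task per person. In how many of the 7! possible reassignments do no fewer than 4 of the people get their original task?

92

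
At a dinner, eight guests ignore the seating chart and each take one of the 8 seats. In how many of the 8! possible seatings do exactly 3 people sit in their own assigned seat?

Choose which 3 of the 8 are fixed: C(8,3) = 56.
The remaining 5 must be deranged: !5 = 44.
Total: 56 × 44 = 2464.

2464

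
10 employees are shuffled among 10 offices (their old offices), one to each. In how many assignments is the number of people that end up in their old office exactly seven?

240

Choose which 7 of the 10 are fixed: C(10,7) = 120.
The other 3 form a derangement: !3 = 2.
Total: 120 × 2 = 240.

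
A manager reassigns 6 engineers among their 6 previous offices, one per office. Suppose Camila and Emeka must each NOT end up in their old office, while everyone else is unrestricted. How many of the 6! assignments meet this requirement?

504

Let A_j be the event that the j-th constrained one is fixed. By inclusion-exclusion over the 2 events:
Σ_{j=0}^{2} (-1)^j C(2,j)(6-j)!
= C(2,0)·6! - C(2,1)·5! + C(2,2)·4!
= 720 - 240 + 24
= 504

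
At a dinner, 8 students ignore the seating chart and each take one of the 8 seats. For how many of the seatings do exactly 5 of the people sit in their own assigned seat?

Pick the 5 fixed positions: C(8,5) = 56 ways.
The other 3 form a derangement: !3 = 2.
Total: 56 × 2 = 112.

112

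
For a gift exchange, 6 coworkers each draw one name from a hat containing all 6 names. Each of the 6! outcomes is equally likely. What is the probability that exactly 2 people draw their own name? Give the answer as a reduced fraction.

Favorable outcomes: C(6,2)·!4 = 15·9 = 135.
Total outcomes: 6! = 720.
Probability = 135/720 = 3/16.

3/16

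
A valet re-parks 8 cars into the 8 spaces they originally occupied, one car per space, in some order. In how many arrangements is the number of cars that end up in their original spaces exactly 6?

Choose which 6 of the 8 are fixed: C(8,6) = 28.
The remaining 2 must be deranged: !2 = 1.
Total: 28 × 1 = 28.

28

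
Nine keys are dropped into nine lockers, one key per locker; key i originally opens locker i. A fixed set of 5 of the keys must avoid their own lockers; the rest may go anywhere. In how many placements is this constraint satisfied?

205056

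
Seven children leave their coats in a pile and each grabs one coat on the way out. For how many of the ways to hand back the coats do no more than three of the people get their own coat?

# with exactly i fixed is C(7,i)·!(7-i); sum over i=0..3:
  i=0: C(7,0)·!7 = 1·1854 = 1854
  i=1: C(7,1)·!6 = 7·265 = 1855
  i=2: C(7,2)·!5 = 21·44 = 924
  i=3: C(7,3)·!4 = 35·9 = 315
Total = 4948.

4948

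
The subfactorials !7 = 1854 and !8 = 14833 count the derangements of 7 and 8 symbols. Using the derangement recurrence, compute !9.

!9 = (9-1)·(!8 + !7) = 8·(14833 + 1854) = 8·16687 = 133496.

133496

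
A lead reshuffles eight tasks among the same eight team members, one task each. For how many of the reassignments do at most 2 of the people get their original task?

37085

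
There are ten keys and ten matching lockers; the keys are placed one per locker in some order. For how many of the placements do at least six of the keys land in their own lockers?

2176

# with exactly i fixed is C(10,i)·!(10-i); sum over i=6..10:
  i=6: C(10,6)·!4 = 210·9 = 1890
  i=7: C(10,7)·!3 = 120·2 = 240
  i=8: C(10,8)·!2 = 45·1 = 45
  i=9: C(10,9)·!1 = 10·0 = 0
  i=10: C(10,10)·!0 = 1·1 = 1
Total = 2176.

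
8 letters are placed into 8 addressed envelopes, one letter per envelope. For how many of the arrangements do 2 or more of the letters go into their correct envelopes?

# with exactly i fixed is C(8,i)·!(8-i); sum over i=2..8:
  i=2: C(8,2)·!6 = 28·265 = 7420
  i=3: C(8,3)·!5 = 56·44 = 2464
  i=4: C(8,4)·!4 = 70·9 = 630
  i=5: C(8,5)·!3 = 56·2 = 112
  i=6: C(8,6)·!2 = 28·1 = 28
  i=7: C(8,7)·!1 = 8·0 = 0
  i=8: C(8,8)·!0 = 1·1 = 1
Total = 10655.

10655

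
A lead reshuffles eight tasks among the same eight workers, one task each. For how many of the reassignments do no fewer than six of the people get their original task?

29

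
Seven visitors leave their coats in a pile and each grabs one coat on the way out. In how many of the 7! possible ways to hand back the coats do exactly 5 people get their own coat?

Pick the 5 fixed positions: C(7,5) = 21 ways.
The remaining 2 must be deranged: !2 = 1.
Total: 21 × 1 = 21.

21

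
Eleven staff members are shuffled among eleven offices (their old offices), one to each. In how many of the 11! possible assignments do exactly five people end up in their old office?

122430

Choose which 5 of the 11 are fixed: C(11,5) = 462.
The remaining 6 must be deranged: !6 = 265.
Total: 462 × 265 = 122430.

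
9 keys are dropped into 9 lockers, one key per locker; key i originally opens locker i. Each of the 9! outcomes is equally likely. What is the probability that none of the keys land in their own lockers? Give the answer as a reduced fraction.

16687/45360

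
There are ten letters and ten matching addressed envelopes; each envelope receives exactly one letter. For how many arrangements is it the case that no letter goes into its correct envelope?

By inclusion-exclusion, !10 = Σ (-1)^k · 10!/k! for k=0..10
= 10! - 10!/1! + 10!/2! - 10!/3! + 10!/4! - 10!/5! + 10!/6! - 10!/7! + 10!/8! - 10!/9! + 10!/10!
= 3628800 - 3628800 + 1814400 - 604800 + 151200 - 30240 + 5040 - 720 + 90 - 10 + 1
= 1334961

1334961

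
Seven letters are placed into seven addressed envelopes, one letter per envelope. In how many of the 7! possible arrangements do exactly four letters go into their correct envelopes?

70

Pick the 4 fixed positions: C(7,4) = 35 ways.
The remaining 3 must be deranged: !3 = 2.
Total: 35 × 2 = 70.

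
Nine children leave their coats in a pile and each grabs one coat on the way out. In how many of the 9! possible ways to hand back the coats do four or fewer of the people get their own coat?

361541

# with exactly i fixed is C(9,i)·!(9-i); sum over i=0..4:
  i=0: C(9,0)·!9 = 1·133496 = 133496
  i=1: C(9,1)·!8 = 9·14833 = 133497
  i=2: C(9,2)·!7 = 36·1854 = 66744
  i=3: C(9,3)·!6 = 84·265 = 22260
  i=4: C(9,4)·!5 = 126·44 = 5544
Total = 361541.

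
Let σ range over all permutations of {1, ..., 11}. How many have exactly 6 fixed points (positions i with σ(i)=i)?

20328

Pick the 6 fixed positions: C(11,6) = 462 ways.
The remaining 5 must be deranged: !5 = 44.
Total: 462 × 44 = 20328.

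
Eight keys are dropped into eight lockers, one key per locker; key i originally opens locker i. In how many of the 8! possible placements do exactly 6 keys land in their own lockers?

Pick the 6 fixed positions: C(8,6) = 28 ways.
The remaining 2 must be deranged: !2 = 1.
Total: 28 × 1 = 28.

28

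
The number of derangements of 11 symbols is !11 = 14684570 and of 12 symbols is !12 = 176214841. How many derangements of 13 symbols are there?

2290792932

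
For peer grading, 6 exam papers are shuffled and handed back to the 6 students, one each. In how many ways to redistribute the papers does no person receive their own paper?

265

By inclusion-exclusion, !6 = Σ (-1)^k · 6!/k! for k=0..6
= 6! - 6!/1! + 6!/2! - 6!/3! + 6!/4! - 6!/5! + 6!/6!
= 720 - 720 + 360 - 120 + 30 - 6 + 1
= 265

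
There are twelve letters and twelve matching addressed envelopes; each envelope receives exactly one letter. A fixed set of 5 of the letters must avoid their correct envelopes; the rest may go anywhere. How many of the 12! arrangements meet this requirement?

Let A_j be the event that the j-th constrained one is fixed. By inclusion-exclusion over the 5 events:
Σ_{j=0}^{5} (-1)^j C(5,j)(12-j)!
= C(5,0)·12! - C(5,1)·11! + C(5,2)·10! - C(5,3)·9! + C(5,4)·8! - C(5,5)·7!
= 479001600 - 199584000 + 36288000 - 3628800 + 201600 - 5040
= 312273360

312273360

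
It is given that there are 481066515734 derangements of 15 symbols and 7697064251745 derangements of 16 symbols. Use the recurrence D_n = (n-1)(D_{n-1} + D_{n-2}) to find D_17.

D_17 = (17-1)·(D_16 + D_15) = 16·(7697064251745 + 481066515734) = 16·8178130767479 = 130850092279664.

130850092279664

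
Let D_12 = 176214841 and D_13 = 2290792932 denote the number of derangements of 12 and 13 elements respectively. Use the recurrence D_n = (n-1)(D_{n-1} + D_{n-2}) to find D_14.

D_14 = (14-1)·(D_13 + D_12) = 13·(2290792932 + 176214841) = 13·2467007773 = 32071101049.

32071101049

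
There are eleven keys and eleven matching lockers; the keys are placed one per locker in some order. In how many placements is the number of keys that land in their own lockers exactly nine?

Choose which 9 of the 11 are fixed: C(11,9) = 55.
The other 2 form a derangement: !2 = 1.
Total: 55 × 1 = 55.

55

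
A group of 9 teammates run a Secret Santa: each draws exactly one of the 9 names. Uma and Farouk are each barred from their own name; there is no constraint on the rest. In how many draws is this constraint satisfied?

287280

Let A_j be the event that the j-th constrained one is fixed. By inclusion-exclusion over the 2 events:
Σ_{j=0}^{2} (-1)^j C(2,j)(9-j)!
= C(2,0)·9! - C(2,1)·8! + C(2,2)·7!
= 362880 - 80640 + 5040
= 287280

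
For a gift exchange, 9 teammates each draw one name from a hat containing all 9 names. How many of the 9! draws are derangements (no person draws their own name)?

Use !n = n·!(n-1) + (-1)^n.
!9 = 9·14833 - 1 = 133496

133496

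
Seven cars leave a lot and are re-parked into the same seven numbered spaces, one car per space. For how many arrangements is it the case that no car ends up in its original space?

1854

The subfactorial !7 = [7!/e] (nearest integer).
7! = 5040, and 5040/e ≈ 1854.11, so !7 = 1854.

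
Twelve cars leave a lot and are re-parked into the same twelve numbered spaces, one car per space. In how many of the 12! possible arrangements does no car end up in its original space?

Recurrence: !12 = 11·(!11 + !10).
!12 = 11·(14684570 + 1334961) = 11·16019531 = 176214841

176214841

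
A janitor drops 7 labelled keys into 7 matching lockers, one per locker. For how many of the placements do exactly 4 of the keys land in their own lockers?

70

Choose which 4 of the 7 are fixed: C(7,4) = 35.
The other 3 form a derangement: !3 = 2.
Total: 35 × 2 = 70.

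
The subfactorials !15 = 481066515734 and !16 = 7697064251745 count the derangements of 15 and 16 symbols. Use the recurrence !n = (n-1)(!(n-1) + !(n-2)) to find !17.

130850092279664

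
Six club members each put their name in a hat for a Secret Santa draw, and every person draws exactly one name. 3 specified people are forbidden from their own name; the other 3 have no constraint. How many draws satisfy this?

Inclusion-exclusion on the 3 forbidden self-matches:
Σ_{j=0}^{3} (-1)^j C(3,j)(6-j)!
= C(3,0)·6! - C(3,1)·5! + C(3,2)·4! - C(3,3)·3!
= 720 - 360 + 72 - 6
= 426

426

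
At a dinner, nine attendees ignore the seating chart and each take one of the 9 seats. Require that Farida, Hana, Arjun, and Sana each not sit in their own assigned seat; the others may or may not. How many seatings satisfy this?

Let A_j be the event that the j-th constrained one is fixed. By inclusion-exclusion over the 4 events:
Σ_{j=0}^{4} (-1)^j C(4,j)(9-j)!
= C(4,0)·9! - C(4,1)·8! + C(4,2)·7! - C(4,3)·6! + C(4,4)·5!
= 362880 - 161280 + 30240 - 2880 + 120
= 229080

229080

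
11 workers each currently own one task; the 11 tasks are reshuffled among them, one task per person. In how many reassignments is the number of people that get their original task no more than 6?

39913444

Sum C(11,i)·!(11-i) for i = 0..6:
  i=0: C(11,0)·!11 = 1·14684570 = 14684570
  i=1: C(11,1)·!10 = 11·1334961 = 14684571
  i=2: C(11,2)·!9 = 55·133496 = 7342280
  i=3: C(11,3)·!8 = 165·14833 = 2447445
  i=4: C(11,4)·!7 = 330·1854 = 611820
  i=5: C(11,5)·!6 = 462·265 = 122430
  i=6: C(11,6)·!5 = 462·44 = 20328
Total = 39913444.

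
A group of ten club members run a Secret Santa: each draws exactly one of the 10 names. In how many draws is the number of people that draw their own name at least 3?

291394

# with exactly i fixed is C(10,i)·!(10-i); sum over i=3..10:
  i=3: C(10,3)·!7 = 120·1854 = 222480
  i=4: C(10,4)·!6 = 210·265 = 55650
  i=5: C(10,5)·!5 = 252·44 = 11088
  i=6: C(10,6)·!4 = 210·9 = 1890
  i=7: C(10,7)·!3 = 120·2 = 240
  i=8: C(10,8)·!2 = 45·1 = 45
  i=9: C(10,9)·!1 = 10·0 = 0
  i=10: C(10,10)·!0 = 1·1 = 1
Total = 291394.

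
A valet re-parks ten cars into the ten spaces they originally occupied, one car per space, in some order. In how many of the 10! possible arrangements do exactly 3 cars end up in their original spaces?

222480

Choose which 3 of the 10 are fixed: C(10,3) = 120.
The other 7 form a derangement: !7 = 1854.
Total: 120 × 1854 = 222480.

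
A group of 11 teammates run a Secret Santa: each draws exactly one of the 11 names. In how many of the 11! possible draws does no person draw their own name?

14684570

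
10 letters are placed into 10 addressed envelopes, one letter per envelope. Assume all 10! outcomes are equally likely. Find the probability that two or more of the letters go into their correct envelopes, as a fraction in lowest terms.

Favorable outcomes: Σ_{i≥2} C(10,i)·!(10-i) = 45·14833 + 120·1854 + 210·265 + 252·44 + 210·9 + 120·2 + 45·1 + 10·0 + 1·1 = 958879.
Total outcomes: 10! = 3628800.
Probability = 958879/3628800 = 958879/3628800.

958879/3628800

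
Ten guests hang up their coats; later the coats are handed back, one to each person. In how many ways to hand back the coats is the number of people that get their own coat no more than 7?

3628754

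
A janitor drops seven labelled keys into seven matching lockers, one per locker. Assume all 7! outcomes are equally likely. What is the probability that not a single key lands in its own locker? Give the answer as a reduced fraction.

Favorable outcomes: !7 = 1854.
Total outcomes: 7! = 5040.
Probability = 1854/5040 = 103/280.

103/280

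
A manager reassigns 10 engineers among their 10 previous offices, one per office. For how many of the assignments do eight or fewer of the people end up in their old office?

# with exactly i fixed is C(10,i)·!(10-i); sum over i=0..8:
  i=0: C(10,0)·!10 = 1·1334961 = 1334961
  i=1: C(10,1)·!9 = 10·133496 = 1334960
  i=2: C(10,2)·!8 = 45·14833 = 667485
  i=3: C(10,3)·!7 = 120·1854 = 222480
  i=4: C(10,4)·!6 = 210·265 = 55650
  i=5: C(10,5)·!5 = 252·44 = 11088
  i=6: C(10,6)·!4 = 210·9 = 1890
  i=7: C(10,7)·!3 = 120·2 = 240
  i=8: C(10,8)·!2 = 45·1 = 45
Total = 3628799.

3628799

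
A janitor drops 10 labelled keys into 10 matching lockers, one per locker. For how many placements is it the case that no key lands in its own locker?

Use !n = n·!(n-1) + (-1)^n.
!10 = 10·133496 + 1 = 1334961

1334961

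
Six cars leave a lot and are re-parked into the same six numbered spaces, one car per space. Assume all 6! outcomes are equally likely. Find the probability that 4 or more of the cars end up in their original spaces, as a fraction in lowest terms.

Favorable outcomes: Σ_{i≥4} C(6,i)·!(6-i) = 15·1 + 6·0 + 1·1 = 16.
Total outcomes: 6! = 720.
Probability = 16/720 = 1/45.

1/45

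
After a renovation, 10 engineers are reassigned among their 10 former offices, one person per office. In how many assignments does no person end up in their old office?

1334961

The subfactorial !10 = [10!/e] (nearest integer).
10! = 3628800, and 3628800/e ≈ 1334960.92, so !10 = 1334961.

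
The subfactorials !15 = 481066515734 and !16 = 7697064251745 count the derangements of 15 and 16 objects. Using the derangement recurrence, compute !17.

130850092279664

!17 = (17-1)·(!16 + !15) = 16·(7697064251745 + 481066515734) = 16·8178130767479 = 130850092279664.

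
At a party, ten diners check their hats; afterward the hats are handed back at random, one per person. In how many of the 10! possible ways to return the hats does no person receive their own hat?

1334961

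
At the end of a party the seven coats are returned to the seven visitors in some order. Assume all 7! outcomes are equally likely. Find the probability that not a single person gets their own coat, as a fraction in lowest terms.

103/280

Favorable outcomes: !7 = 1854.
Total outcomes: 7! = 5040.
Probability = 1854/5040 = 103/280.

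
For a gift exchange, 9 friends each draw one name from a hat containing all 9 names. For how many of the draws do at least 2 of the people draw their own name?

95887

# with exactly i fixed is C(9,i)·!(9-i); sum over i=2..9:
  i=2: C(9,2)·!7 = 36·1854 = 66744
  i=3: C(9,3)·!6 = 84·265 = 22260
  i=4: C(9,4)·!5 = 126·44 = 5544
  i=5: C(9,5)·!4 = 126·9 = 1134
  i=6: C(9,6)·!3 = 84·2 = 168
  i=7: C(9,7)·!2 = 36·1 = 36
  i=8: C(9,8)·!1 = 9·0 = 0
  i=9: C(9,9)·!0 = 1·1 = 1
Total = 95887.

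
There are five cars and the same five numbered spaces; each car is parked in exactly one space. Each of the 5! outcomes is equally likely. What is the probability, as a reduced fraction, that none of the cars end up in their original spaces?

11/30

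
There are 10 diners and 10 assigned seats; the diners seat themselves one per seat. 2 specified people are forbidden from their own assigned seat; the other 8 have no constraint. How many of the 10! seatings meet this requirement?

Let A_j be the event that the j-th constrained one is fixed. By inclusion-exclusion over the 2 events:
Σ_{j=0}^{2} (-1)^j C(2,j)(10-j)!
= C(2,0)·10! - C(2,1)·9! + C(2,2)·8!
= 3628800 - 725760 + 40320
= 2943360

2943360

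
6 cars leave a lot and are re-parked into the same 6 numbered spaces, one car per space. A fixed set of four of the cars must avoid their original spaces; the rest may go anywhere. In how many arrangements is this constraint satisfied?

362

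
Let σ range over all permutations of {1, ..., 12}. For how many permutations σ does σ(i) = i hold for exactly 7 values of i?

34848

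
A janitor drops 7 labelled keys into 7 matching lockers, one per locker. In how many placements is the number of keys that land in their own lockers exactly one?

1855

Choose which one of the 7 is fixed: C(7,1) = 7.
The other 6 form a derangement: !6 = 265.
Total: 7 × 265 = 1855.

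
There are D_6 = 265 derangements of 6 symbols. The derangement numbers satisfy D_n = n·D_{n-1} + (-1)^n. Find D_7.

1854

D_7 = 7·265 - 1 = 1854.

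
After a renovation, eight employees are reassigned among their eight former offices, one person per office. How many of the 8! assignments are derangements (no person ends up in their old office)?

Recurrence: !8 = 7·(!7 + !6).
!8 = 7·(1854 + 265) = 7·2119 = 14833

14833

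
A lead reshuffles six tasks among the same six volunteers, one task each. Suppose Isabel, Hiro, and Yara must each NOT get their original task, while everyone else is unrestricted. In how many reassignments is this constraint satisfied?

426

Let A_j be the event that the j-th constrained one is fixed. By inclusion-exclusion over the 3 events:
Σ_{j=0}^{3} (-1)^j C(3,j)(6-j)!
= C(3,0)·6! - C(3,1)·5! + C(3,2)·4! - C(3,3)·3!
= 720 - 360 + 72 - 6
= 426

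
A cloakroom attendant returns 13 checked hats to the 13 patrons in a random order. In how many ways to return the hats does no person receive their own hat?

2290792932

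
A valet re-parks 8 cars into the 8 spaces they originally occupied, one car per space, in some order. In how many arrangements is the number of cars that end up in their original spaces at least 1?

25487

Sum C(8,i)·!(8-i) for i = 1..8:
  i=1: C(8,1)·!7 = 8·1854 = 14832
  i=2: C(8,2)·!6 = 28·265 = 7420
  i=3: C(8,3)·!5 = 56·44 = 2464
  i=4: C(8,4)·!4 = 70·9 = 630
  i=5: C(8,5)·!3 = 56·2 = 112
  i=6: C(8,6)·!2 = 28·1 = 28
  i=7: C(8,7)·!1 = 8·0 = 0
  i=8: C(8,8)·!0 = 1·1 = 1
Total = 25487.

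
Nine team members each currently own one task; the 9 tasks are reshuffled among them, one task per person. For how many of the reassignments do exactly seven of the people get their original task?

Pick the 7 fixed positions: C(9,7) = 36 ways.
The remaining 2 must be deranged: !2 = 1.
Total: 36 × 1 = 36.

36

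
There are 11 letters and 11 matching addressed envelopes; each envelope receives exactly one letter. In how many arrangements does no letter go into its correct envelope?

!11 is the nearest integer to 11!/e.
11! = 39916800, and 39916800/e ≈ 14684570.08, so !11 = 14684570.

14684570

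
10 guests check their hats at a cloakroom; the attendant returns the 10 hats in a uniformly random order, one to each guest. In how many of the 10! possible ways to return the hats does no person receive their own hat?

Recurrence: !10 = 10·!9 + (-1)^10.
!10 = 10·133496 + 1 = 1334961

1334961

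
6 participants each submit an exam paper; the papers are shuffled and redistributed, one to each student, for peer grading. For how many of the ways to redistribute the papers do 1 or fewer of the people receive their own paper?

Sum C(6,i)·!(6-i) for i = 0..1:
  i=0: C(6,0)·!6 = 1·265 = 265
  i=1: C(6,1)·!5 = 6·44 = 264
Total = 529.

529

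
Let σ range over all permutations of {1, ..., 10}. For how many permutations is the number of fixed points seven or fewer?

3628754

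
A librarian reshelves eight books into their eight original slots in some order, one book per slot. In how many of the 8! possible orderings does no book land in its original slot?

14833

The subfactorial !8 = [8!/e] (nearest integer).
8! = 40320, and 40320/e ≈ 14832.90, so !8 = 14833.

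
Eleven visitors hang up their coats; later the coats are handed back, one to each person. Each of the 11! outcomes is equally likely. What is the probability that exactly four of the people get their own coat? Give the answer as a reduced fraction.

103/6720

Favorable outcomes: C(11,4)·!7 = 330·1854 = 611820.
Total outcomes: 11! = 39916800.
Probability = 611820/39916800 = 103/6720.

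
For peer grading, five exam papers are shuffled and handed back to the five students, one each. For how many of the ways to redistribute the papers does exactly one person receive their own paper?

Choose which one of the 5 is fixed: C(5,1) = 5.
The remaining 4 must be deranged: !4 = 9.
Total: 5 × 9 = 45.

45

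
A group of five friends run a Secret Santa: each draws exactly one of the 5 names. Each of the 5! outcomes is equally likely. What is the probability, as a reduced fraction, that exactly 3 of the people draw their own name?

1/12

Favorable outcomes: C(5,3)·!2 = 10·1 = 10.
Total outcomes: 5! = 120.
Probability = 10/120 = 1/12.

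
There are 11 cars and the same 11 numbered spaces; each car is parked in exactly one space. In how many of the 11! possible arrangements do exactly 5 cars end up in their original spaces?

Pick the 5 fixed positions: C(11,5) = 462 ways.
The other 6 form a derangement: !6 = 265.
Total: 462 × 265 = 122430.

122430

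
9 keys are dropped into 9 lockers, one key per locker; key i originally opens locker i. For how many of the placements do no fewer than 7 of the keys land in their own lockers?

37

# with exactly i fixed is C(9,i)·!(9-i); sum over i=7..9:
  i=7: C(9,7)·!2 = 36·1 = 36
  i=8: C(9,8)·!1 = 9·0 = 0
  i=9: C(9,9)·!0 = 1·1 = 1
Total = 37.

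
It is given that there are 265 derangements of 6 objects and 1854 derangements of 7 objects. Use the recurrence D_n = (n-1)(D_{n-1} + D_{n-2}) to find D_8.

D_8 = (8-1)·(D_7 + D_6) = 7·(1854 + 265) = 7·2119 = 14833.

14833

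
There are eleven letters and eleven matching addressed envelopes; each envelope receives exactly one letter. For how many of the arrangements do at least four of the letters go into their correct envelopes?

Sum C(11,i)·!(11-i) for i = 4..11:
  i=4: C(11,4)·!7 = 330·1854 = 611820
  i=5: C(11,5)·!6 = 462·265 = 122430
  i=6: C(11,6)·!5 = 462·44 = 20328
  i=7: C(11,7)·!4 = 330·9 = 2970
  i=8: C(11,8)·!3 = 165·2 = 330
  i=9: C(11,9)·!2 = 55·1 = 55
  i=10: C(11,10)·!1 = 11·0 = 0
  i=11: C(11,11)·!0 = 1·1 = 1
Total = 757934.

757934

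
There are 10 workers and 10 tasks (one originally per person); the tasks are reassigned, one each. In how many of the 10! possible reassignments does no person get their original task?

The number of derangements of 10 is !10 = Σ_{k=0}^{10} (-1)^k·10!/k!
= 10! - 10!/1! + 10!/2! - 10!/3! + 10!/4! - 10!/5! + 10!/6! - 10!/7! + 10!/8! - 10!/9! + 10!/10!
= 3628800 - 3628800 + 1814400 - 604800 + 151200 - 30240 + 5040 - 720 + 90 - 10 + 1
= 1334961

1334961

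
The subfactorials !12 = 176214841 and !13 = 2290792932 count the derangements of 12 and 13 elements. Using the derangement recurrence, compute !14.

32071101049

!14 = (14-1)·(!13 + !12) = 13·(2290792932 + 176214841) = 13·2467007773 = 32071101049.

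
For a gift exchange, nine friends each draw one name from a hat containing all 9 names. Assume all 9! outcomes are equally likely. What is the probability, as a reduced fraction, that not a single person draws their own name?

16687/45360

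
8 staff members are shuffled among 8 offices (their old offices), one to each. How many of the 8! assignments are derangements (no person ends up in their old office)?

14833

By inclusion-exclusion, !8 = Σ (-1)^k · 8!/k! for k=0..8
= 8! - 8!/1! + 8!/2! - 8!/3! + 8!/4! - 8!/5! + 8!/6! - 8!/7! + 8!/8!
= 40320 - 40320 + 20160 - 6720 + 1680 - 336 + 56 - 8 + 1
= 14833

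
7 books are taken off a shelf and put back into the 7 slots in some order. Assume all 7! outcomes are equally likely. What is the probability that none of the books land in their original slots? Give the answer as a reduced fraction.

Favorable outcomes: !7 = 1854.
Total outcomes: 7! = 5040.
Probability = 1854/5040 = 103/280.

103/280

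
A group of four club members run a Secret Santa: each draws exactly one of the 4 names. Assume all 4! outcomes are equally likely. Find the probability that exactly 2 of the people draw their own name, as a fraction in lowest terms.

1/4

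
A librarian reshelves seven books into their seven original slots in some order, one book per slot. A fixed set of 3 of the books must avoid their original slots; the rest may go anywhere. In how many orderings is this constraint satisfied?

Let A_j be the event that the j-th constrained one is fixed. By inclusion-exclusion over the 3 events:
Σ_{j=0}^{3} (-1)^j C(3,j)(7-j)!
= C(3,0)·7! - C(3,1)·6! + C(3,2)·5! - C(3,3)·4!
= 5040 - 2160 + 360 - 24
= 3216

3216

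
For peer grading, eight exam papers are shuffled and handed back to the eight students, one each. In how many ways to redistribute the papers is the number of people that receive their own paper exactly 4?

630

Pick the 4 fixed positions: C(8,4) = 70 ways.
The other 4 form a derangement: !4 = 9.
Total: 70 × 9 = 630.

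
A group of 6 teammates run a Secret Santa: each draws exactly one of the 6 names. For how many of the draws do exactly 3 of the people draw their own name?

40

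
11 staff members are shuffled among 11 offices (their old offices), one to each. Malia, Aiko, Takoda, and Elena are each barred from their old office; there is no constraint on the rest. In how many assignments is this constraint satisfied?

Let A_j be the event that the j-th constrained one is fixed. By inclusion-exclusion over the 4 events:
Σ_{j=0}^{4} (-1)^j C(4,j)(11-j)!
= C(4,0)·11! - C(4,1)·10! + C(4,2)·9! - C(4,3)·8! + C(4,4)·7!
= 39916800 - 14515200 + 2177280 - 161280 + 5040
= 27422640

27422640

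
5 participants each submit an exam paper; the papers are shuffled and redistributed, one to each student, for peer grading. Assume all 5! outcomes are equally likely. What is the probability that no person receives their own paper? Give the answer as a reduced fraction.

Favorable outcomes: !5 = 44.
Total outcomes: 5! = 120.
Probability = 44/120 = 11/30.

11/30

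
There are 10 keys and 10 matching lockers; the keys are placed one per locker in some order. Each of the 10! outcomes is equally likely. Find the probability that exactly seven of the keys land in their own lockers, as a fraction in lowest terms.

Favorable outcomes: C(10,7)·!3 = 120·2 = 240.
Total outcomes: 10! = 3628800.
Probability = 240/3628800 = 1/15120.

1/15120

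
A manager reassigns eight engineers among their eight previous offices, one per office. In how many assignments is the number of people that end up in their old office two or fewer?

37085

Sum C(8,i)·!(8-i) for i = 0..2:
  i=0: C(8,0)·!8 = 1·14833 = 14833
  i=1: C(8,1)·!7 = 8·1854 = 14832
  i=2: C(8,2)·!6 = 28·265 = 7420
Total = 37085.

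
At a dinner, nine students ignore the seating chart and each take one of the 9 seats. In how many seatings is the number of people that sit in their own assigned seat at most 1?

# with exactly i fixed is C(9,i)·!(9-i); sum over i=0..1:
  i=0: C(9,0)·!9 = 1·133496 = 133496
  i=1: C(9,1)·!8 = 9·14833 = 133497
Total = 266993.

266993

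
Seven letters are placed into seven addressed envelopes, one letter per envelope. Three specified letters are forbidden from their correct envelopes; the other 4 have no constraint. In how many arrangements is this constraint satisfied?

3216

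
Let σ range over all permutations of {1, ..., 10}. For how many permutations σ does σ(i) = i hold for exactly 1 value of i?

1334960

Choose which one of the 10 is fixed: C(10,1) = 10.
The other 9 form a derangement: !9 = 133496.
Total: 10 × 133496 = 1334960.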